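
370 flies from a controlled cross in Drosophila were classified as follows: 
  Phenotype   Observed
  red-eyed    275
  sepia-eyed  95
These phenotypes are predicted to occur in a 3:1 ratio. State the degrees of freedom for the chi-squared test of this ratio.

1

A goodness-of-fit test with 2 phenotype classes has df = 2 − 1 = 1.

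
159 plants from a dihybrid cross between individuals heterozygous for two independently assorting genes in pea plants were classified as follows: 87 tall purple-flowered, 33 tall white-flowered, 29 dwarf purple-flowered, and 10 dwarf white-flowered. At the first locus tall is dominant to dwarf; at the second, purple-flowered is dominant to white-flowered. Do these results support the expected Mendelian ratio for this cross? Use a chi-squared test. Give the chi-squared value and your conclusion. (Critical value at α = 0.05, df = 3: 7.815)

A dihybrid F₂ with independent assortment and complete dominance at both loci gives a 9:3:3:1 phenotypic ratio.
The 9:3:3:1 ratio has 16 parts, so with N = 159 the expected counts are:
  tall purple-flowered: 159 × 9/16 = 89.4375
  tall white-flowered: 159 × 3/16 = 29.8125
  dwarf purple-flowered: 159 × 3/16 = 29.8125
  dwarf white-flowered: 159 × 1/16 = 9.9375
χ² = Σ (O − E)² / E
  tall purple-flowered: (87 − 89.4375)² / 89.4375 = 0.0664
  tall white-flowered: (33 − 29.8125)² / 29.8125 = 0.3408
  dwarf purple-flowered: (29 − 29.8125)² / 29.8125 = 0.0221
  dwarf white-flowered: (10 − 9.9375)² / 9.9375 = 0.0004
χ² = 0.0664 + 0.3408 + 0.0221 + 0.0004 = 0.4297 ≈ 0.430
Degrees of freedom = 4 − 1 = 3; critical value at α = 0.05 is 7.815.
Since 0.430 < 7.815, we fail to reject the null hypothesis — the data are consistent with the 9:3:3:1 ratio.

0.430; consistent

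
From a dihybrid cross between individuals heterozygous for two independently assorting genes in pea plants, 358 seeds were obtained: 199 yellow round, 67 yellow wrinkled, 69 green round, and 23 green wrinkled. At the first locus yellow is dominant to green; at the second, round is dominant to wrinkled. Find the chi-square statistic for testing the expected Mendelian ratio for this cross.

0.098

A dihybrid F₂ with independent assortment and complete dominance at both loci gives a 9:3:3:1 phenotypic ratio.
Total ratio parts = 16. Expected numbers out of 358:
  yellow round: 358 × 9/16 = 201.375
  yellow wrinkled: 358 × 3/16 = 67.125
  green round: 358 × 3/16 = 67.125
  green wrinkled: 358 × 1/16 = 22.375
χ² = Σ (O − E)² / E
  yellow round: (199 − 201.375)² / 201.375 = 0.0280
  yellow wrinkled: (67 − 67.125)² / 67.125 = 0.0002
  green round: (69 − 67.125)² / 67.125 = 0.0524
  green wrinkled: (23 − 22.375)² / 22.375 = 0.0175
χ² = 0.0280 + 0.0002 + 0.0524 + 0.0175 = 0.0981 ≈ 0.098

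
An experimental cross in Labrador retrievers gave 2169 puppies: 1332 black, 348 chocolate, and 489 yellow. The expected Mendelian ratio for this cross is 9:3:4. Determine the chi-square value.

Under the 9:3:4 hypothesis (Σ ratio = 16, N = 2169):
  black: 2169 × 9/16 = 1220.0625
  chocolate: 2169 × 3/16 = 406.6875
  yellow: 2169 × 4/16 = 542.25
χ² = Σ (O − E)² / E
  black: (1332 − 1220.0625)² / 1220.0625 = 10.2700
  chocolate: (348 − 406.6875)² / 406.6875 = 8.4690
  yellow: (489 − 542.25)² / 542.25 = 5.2293
χ² = 10.2700 + 8.4690 + 5.2293 = 23.9683 ≈ 23.968

23.968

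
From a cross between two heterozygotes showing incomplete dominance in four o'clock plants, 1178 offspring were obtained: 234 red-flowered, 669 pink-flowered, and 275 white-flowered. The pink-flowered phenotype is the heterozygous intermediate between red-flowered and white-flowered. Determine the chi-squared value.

With incomplete dominance, a heterozygote × heterozygote cross gives a 1:2:1 phenotypic ratio.
Under the 1:2:1 hypothesis (Σ ratio = 4, N = 1178):
  red-flowered: 1178 × 1/4 = 294.5
  pink-flowered: 1178 × 2/4 = 589
  white-flowered: 1178 × 1/4 = 294.5
χ² = Σ (O − E)² / E
  red-flowered: (234 − 294.5)² / 294.5 = 12.4287
  pink-flowered: (669 − 589)² / 589 = 10.8659
  white-flowered: (275 − 294.5)² / 294.5 = 1.2912
χ² = 12.4287 + 10.8659 + 1.2912 = 24.5858 ≈ 24.586

24.586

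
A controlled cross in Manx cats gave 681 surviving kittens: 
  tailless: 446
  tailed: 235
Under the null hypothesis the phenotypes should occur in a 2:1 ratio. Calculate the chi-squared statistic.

0.423

Under the 2:1 hypothesis (Σ ratio = 3, N = 681):
  tailless: 681 × 2/3 = 454
  tailed: 681 × 1/3 = 227
χ² = Σ (O − E)² / E
  tailless: (446 − 454)² / 454 = 0.1410
  tailed: (235 − 227)² / 227 = 0.2819
χ² = 0.1410 + 0.2819 = 0.4229 ≈ 0.423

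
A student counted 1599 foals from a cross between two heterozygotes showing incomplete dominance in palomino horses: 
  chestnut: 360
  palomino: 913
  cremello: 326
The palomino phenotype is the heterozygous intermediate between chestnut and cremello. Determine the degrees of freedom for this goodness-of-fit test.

With incomplete dominance, a heterozygote × heterozygote cross gives a 1:2:1 phenotypic ratio.
A goodness-of-fit test with 3 phenotype classes has df = 3 − 1 = 2.

2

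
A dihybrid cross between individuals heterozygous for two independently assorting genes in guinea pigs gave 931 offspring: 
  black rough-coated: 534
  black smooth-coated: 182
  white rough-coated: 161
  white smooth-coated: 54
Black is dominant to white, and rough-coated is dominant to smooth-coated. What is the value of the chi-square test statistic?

A dihybrid F₂ with independent assortment and complete dominance at both loci gives a 9:3:3:1 phenotypic ratio.
The 9:3:3:1 ratio has 16 parts, so with N = 931 the expected counts are:
  black rough-coated: 931 × 9/16 = 523.6875
  black smooth-coated: 931 × 3/16 = 174.5625
  white rough-coated: 931 × 3/16 = 174.5625
  white smooth-coated: 931 × 1/16 = 58.1875
χ² = Σ (O − E)² / E
  black rough-coated: (534 − 523.6875)² / 523.6875 = 0.2031
  black smooth-coated: (182 − 174.5625)² / 174.5625 = 0.3169
  white rough-coated: (161 − 174.5625)² / 174.5625 = 1.0537
  white smooth-coated: (54 − 58.1875)² / 58.1875 = 0.3014
χ² = 0.2031 + 0.3169 + 1.0537 + 0.3014 = 1.8751 ≈ 1.875

1.875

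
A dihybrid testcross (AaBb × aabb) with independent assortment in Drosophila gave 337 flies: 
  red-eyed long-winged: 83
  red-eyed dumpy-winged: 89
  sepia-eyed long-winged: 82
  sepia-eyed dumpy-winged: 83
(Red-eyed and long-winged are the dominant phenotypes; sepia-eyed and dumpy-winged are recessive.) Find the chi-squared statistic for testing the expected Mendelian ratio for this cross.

0.365

A dihybrid testcross with independent assortment gives a 1:1:1:1 ratio.
Total ratio parts = 4. Expected numbers out of 337:
  red-eyed long-winged: 337 × 1/4 = 84.25
  red-eyed dumpy-winged: 337 × 1/4 = 84.25
  sepia-eyed long-winged: 337 × 1/4 = 84.25
  sepia-eyed dumpy-winged: 337 × 1/4 = 84.25
χ² = Σ (O − E)² / E
  red-eyed long-winged: (83 − 84.25)² / 84.25 = 0.0185
  red-eyed dumpy-winged: (89 − 84.25)² / 84.25 = 0.2678
  sepia-eyed long-winged: (82 − 84.25)² / 84.25 = 0.0601
  sepia-eyed dumpy-winged: (83 − 84.25)² / 84.25 = 0.0185
χ² = 0.0185 + 0.2678 + 0.0601 + 0.0185 = 0.3649 ≈ 0.365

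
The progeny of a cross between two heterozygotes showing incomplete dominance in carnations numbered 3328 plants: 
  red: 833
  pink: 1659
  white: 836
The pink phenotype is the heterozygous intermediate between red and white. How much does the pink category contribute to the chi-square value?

With incomplete dominance, a heterozygote × heterozygote cross gives a 1:2:1 phenotypic ratio.
The 1:2:1 ratio has 4 parts, so with N = 3328 the expected counts are:
  red: 3328 × 1/4 = 832
  pink: 3328 × 2/4 = 1664
  white: 3328 × 1/4 = 832
Contribution of pink: (1659 − 1664)² / 1664 = 0.0150

0.015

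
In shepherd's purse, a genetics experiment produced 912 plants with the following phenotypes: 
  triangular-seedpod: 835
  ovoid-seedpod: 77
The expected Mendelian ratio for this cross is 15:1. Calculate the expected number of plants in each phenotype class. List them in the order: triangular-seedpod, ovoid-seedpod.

Total ratio parts = 16. Expected numbers out of 912:
  triangular-seedpod: 912 × 15/16 = 855
  ovoid-seedpod: 912 × 1/16 = 57

855, 57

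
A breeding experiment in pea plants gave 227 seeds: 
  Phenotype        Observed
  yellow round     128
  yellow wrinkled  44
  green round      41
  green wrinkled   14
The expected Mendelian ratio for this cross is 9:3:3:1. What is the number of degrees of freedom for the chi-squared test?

A goodness-of-fit test with 4 phenotype classes has df = 4 − 1 = 3.

3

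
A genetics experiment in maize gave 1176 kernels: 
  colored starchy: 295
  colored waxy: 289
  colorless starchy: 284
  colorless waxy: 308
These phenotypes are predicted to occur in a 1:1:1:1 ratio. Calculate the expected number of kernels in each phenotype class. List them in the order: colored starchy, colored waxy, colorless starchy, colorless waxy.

294, 294, 294, 294

Expected counts for N = 1176 under a 1:1:1:1 ratio (total parts = 4):
  colored starchy: 1176 × 1/4 = 294
  colored waxy: 1176 × 1/4 = 294
  colorless starchy: 1176 × 1/4 = 294
  colorless waxy: 1176 × 1/4 = 294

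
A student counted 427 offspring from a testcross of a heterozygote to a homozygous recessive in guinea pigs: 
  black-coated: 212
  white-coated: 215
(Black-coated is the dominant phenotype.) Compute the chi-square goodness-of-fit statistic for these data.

0.021

A testcross of a heterozygote (Aa × aa) gives a 1:1 phenotypic ratio.
The 1:1 ratio has 2 parts, so with N = 427 the expected counts are:
  black-coated: 427 × 1/2 = 213.5
  white-coated: 427 × 1/2 = 213.5
χ² = Σ (O − E)² / E
  black-coated: (212 − 213.5)² / 213.5 = 0.0105
  white-coated: (215 − 213.5)² / 213.5 = 0.0105
χ² = 0.0105 + 0.0105 = 0.021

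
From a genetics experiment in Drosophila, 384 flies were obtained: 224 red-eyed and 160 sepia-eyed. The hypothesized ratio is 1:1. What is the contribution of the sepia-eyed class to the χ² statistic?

Expected counts for N = 384 under a 1:1 ratio (total parts = 2):
  red-eyed: 384 × 1/2 = 192
  sepia-eyed: 384 × 1/2 = 192
Contribution of sepia-eyed: (160 − 192)² / 192 = 5.3333

5.333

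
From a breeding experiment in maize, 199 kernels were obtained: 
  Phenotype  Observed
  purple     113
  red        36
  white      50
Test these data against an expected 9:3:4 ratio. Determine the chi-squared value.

0.058

Under the 9:3:4 hypothesis (Σ ratio = 16, N = 199):
  purple: 199 × 9/16 = 111.9375
  red: 199 × 3/16 = 37.3125
  white: 199 × 4/16 = 49.75
χ² = Σ (O − E)² / E
  purple: (113 − 111.9375)² / 111.9375 = 0.0101
  red: (36 − 37.3125)² / 37.3125 = 0.0462
  white: (50 − 49.75)² / 49.75 = 0.0013
χ² = 0.0101 + 0.0462 + 0.0013 = 0.0576 ≈ 0.058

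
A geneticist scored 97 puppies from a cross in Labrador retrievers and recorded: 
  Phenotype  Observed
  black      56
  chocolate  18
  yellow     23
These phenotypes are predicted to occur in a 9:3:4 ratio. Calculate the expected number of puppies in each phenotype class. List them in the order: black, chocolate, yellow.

Total ratio parts = 16. Expected numbers out of 97:
  black: 97 × 9/16 = 54.5625
  chocolate: 97 × 3/16 = 18.1875
  yellow: 97 × 4/16 = 24.25

54.5625, 18.1875, 24.25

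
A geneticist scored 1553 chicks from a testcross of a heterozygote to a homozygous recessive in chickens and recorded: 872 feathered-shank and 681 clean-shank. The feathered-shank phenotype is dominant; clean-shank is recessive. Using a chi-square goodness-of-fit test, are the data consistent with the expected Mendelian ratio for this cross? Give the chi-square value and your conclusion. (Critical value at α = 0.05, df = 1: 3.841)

23.491; not consistent

A testcross of a heterozygote (Aa × aa) gives a 1:1 phenotypic ratio.
Under the 1:1 hypothesis (Σ ratio = 2, N = 1553):
  feathered-shank: 1553 × 1/2 = 776.5
  clean-shank: 1553 × 1/2 = 776.5
χ² = Σ (O − E)² / E
  feathered-shank: (872 − 776.5)² / 776.5 = 11.7453
  clean-shank: (681 − 776.5)² / 776.5 = 11.7453
χ² = 11.7453 + 11.7453 = 23.4906 ≈ 23.491
Degrees of freedom = 2 − 1 = 1; critical value at α = 0.05 is 3.841.
Since 23.491 > 3.841, we reject the null hypothesis — the data do not fit the 1:1 ratio.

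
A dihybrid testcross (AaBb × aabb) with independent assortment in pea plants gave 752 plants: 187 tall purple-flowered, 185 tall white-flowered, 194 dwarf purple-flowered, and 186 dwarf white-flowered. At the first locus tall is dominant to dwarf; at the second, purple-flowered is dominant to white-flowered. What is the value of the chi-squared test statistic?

A dihybrid testcross with independent assortment gives a 1:1:1:1 ratio.
Under the 1:1:1:1 hypothesis (Σ ratio = 4, N = 752):
  tall purple-flowered: 752 × 1/4 = 188
  tall white-flowered: 752 × 1/4 = 188
  dwarf purple-flowered: 752 × 1/4 = 188
  dwarf white-flowered: 752 × 1/4 = 188
χ² = Σ (O − E)² / E
  tall purple-flowered: (187 − 188)² / 188 = 0.0053
  tall white-flowered: (185 − 188)² / 188 = 0.0479
  dwarf purple-flowered: (194 − 188)² / 188 = 0.1915
  dwarf white-flowered: (186 − 188)² / 188 = 0.0213
χ² = 0.0053 + 0.0479 + 0.1915 + 0.0213 = 0.266

0.266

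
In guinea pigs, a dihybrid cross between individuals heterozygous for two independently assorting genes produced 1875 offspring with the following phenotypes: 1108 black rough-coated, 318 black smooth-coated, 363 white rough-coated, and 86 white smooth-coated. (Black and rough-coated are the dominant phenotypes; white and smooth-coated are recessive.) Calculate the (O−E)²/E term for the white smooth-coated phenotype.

A dihybrid F₂ with independent assortment and complete dominance at both loci gives a 9:3:3:1 phenotypic ratio.
Under the 9:3:3:1 hypothesis (Σ ratio = 16, N = 1875):
  black rough-coated: 1875 × 9/16 = 1054.6875
  black smooth-coated: 1875 × 3/16 = 351.5625
  white rough-coated: 1875 × 3/16 = 351.5625
  white smooth-coated: 1875 × 1/16 = 117.1875
Contribution of white smooth-coated: (86 − 117.1875)² / 117.1875 = 8.3000

8.300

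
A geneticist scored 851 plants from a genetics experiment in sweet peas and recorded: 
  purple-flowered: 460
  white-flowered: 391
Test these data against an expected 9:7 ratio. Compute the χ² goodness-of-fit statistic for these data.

1.668

Expected counts for N = 851 under a 9:7 ratio (total parts = 16):
  purple-flowered: 851 × 9/16 = 478.6875
  white-flowered: 851 × 7/16 = 372.3125
χ² = Σ (O − E)² / E
  purple-flowered: (460 − 478.6875)² / 478.6875 = 0.7295
  white-flowered: (391 − 372.3125)² / 372.3125 = 0.9380
χ² = 0.7295 + 0.9380 = 1.6675 ≈ 1.668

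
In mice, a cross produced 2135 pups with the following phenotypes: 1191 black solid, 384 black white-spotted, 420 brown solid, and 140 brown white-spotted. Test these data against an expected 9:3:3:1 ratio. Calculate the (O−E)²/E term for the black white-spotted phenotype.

0.665

Total ratio parts = 16. Expected numbers out of 2135:
  black solid: 2135 × 9/16 = 1200.9375
  black white-spotted: 2135 × 3/16 = 400.3125
  brown solid: 2135 × 3/16 = 400.3125
  brown white-spotted: 2135 × 1/16 = 133.4375
Contribution of black white-spotted: (384 − 400.3125)² / 400.3125 = 0.6647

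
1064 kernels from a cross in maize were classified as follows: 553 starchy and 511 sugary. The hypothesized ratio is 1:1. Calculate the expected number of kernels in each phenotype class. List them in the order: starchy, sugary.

532, 532

Expected counts for N = 1064 under a 1:1 ratio (total parts = 2):
  starchy: 1064 × 1/2 = 532
  sugary: 1064 × 1/2 = 532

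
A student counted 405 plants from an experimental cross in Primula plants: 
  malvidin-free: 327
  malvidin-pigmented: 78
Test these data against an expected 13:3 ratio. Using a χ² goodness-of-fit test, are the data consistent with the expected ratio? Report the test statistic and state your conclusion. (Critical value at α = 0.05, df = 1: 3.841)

Total ratio parts = 16. Expected numbers out of 405:
  malvidin-free: 405 × 13/16 = 329.0625
  malvidin-pigmented: 405 × 3/16 = 75.9375
χ² = Σ (O − E)² / E
  malvidin-free: (327 − 329.0625)² / 329.0625 = 0.0129
  malvidin-pigmented: (78 − 75.9375)² / 75.9375 = 0.0560
χ² = 0.0129 + 0.0560 = 0.0689 ≈ 0.069
Degrees of freedom = 2 − 1 = 1; critical value at α = 0.05 is 3.841.
Since 0.069 < 3.841, we fail to reject the null hypothesis — the data are consistent with the 13:3 ratio.

0.069; consistent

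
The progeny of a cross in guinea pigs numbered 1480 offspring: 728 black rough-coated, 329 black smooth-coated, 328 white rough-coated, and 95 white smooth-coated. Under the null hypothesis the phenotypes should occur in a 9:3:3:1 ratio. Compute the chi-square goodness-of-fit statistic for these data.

31.933

Expected counts for N = 1480 under a 9:3:3:1 ratio (total parts = 16):
  black rough-coated: 1480 × 9/16 = 832.5
  black smooth-coated: 1480 × 3/16 = 277.5
  white rough-coated: 1480 × 3/16 = 277.5
  white smooth-coated: 1480 × 1/16 = 92.5
χ² = Σ (O − E)² / E
  black rough-coated: (728 − 832.5)² / 832.5 = 13.1174
  black smooth-coated: (329 − 277.5)² / 277.5 = 9.5577
  white rough-coated: (328 − 277.5)² / 277.5 = 9.1901
  white smooth-coated: (95 − 92.5)² / 92.5 = 0.0676
χ² = 13.1174 + 9.5577 + 9.1901 + 0.0676 = 31.9328 ≈ 31.933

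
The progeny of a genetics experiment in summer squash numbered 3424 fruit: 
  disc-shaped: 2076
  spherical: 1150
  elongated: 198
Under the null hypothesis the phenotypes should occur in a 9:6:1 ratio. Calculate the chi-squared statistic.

26.863

Expected counts for N = 3424 under a 9:6:1 ratio (total parts = 16):
  disc-shaped: 3424 × 9/16 = 1926
  spherical: 3424 × 6/16 = 1284
  elongated: 3424 × 1/16 = 214
χ² = Σ (O − E)² / E
  disc-shaped: (2076 − 1926)² / 1926 = 11.6822
  spherical: (1150 − 1284)² / 1284 = 13.9844
  elongated: (198 − 214)² / 214 = 1.1963
χ² = 11.6822 + 13.9844 + 1.1963 = 26.8629 ≈ 26.863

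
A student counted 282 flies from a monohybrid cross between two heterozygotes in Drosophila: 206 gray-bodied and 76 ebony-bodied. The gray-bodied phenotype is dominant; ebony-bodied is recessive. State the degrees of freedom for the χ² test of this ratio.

For a monohybrid cross between heterozygotes with complete dominance, the expected phenotypic ratio is 3:1.
A goodness-of-fit test with 2 phenotype classes has df = 2 − 1 = 1.

1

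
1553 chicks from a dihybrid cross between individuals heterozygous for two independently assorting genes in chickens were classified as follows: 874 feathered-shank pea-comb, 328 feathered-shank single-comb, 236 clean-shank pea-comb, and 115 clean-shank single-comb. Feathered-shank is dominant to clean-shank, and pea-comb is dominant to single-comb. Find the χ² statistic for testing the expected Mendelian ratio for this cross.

A dihybrid F₂ with independent assortment and complete dominance at both loci gives a 9:3:3:1 phenotypic ratio.
Total ratio parts = 16. Expected numbers out of 1553:
  feathered-shank pea-comb: 1553 × 9/16 = 873.5625
  feathered-shank single-comb: 1553 × 3/16 = 291.1875
  clean-shank pea-comb: 1553 × 3/16 = 291.1875
  clean-shank single-comb: 1553 × 1/16 = 97.0625
χ² = Σ (O − E)² / E
  feathered-shank pea-comb: (874 − 873.5625)² / 873.5625 = 0.0002
  feathered-shank single-comb: (328 − 291.1875)² / 291.1875 = 4.6539
  clean-shank pea-comb: (236 − 291.1875)² / 291.1875 = 10.4594
  clean-shank single-comb: (115 − 97.0625)² / 97.0625 = 3.3149
χ² = 0.0002 + 4.6539 + 10.4594 + 3.3149 = 18.4284 ≈ 18.428

18.428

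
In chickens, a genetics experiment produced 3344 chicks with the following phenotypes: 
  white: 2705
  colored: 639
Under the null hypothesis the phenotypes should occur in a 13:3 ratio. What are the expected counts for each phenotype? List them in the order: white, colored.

The 13:3 ratio has 16 parts, so with N = 3344 the expected counts are:
  white: 3344 × 13/16 = 2717
  colored: 3344 × 3/16 = 627

2717, 627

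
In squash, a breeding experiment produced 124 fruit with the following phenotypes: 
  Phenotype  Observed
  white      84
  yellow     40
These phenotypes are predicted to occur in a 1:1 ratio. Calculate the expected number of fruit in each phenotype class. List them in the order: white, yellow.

62, 62

The 1:1 ratio has 2 parts, so with N = 124 the expected counts are:
  white: 124 × 1/2 = 62
  yellow: 124 × 1/2 = 62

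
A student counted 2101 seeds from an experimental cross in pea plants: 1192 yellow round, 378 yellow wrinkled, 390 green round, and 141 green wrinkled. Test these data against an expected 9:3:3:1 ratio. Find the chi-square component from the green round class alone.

0.039

Total ratio parts = 16. Expected numbers out of 2101:
  yellow round: 2101 × 9/16 = 1181.8125
  yellow wrinkled: 2101 × 3/16 = 393.9375
  green round: 2101 × 3/16 = 393.9375
  green wrinkled: 2101 × 1/16 = 131.3125
Contribution of green round: (390 − 393.9375)² / 393.9375 = 0.0394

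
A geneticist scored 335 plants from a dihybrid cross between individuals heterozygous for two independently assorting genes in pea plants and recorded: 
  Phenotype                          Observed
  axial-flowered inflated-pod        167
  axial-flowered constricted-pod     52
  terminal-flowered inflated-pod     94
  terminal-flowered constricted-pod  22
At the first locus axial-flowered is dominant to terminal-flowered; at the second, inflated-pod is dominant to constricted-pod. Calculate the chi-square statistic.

19.839

A dihybrid F₂ with independent assortment and complete dominance at both loci gives a 9:3:3:1 phenotypic ratio.
Total ratio parts = 16. Expected numbers out of 335:
  axial-flowered inflated-pod: 335 × 9/16 = 188.4375
  axial-flowered constricted-pod: 335 × 3/16 = 62.8125
  terminal-flowered inflated-pod: 335 × 3/16 = 62.8125
  terminal-flowered constricted-pod: 335 × 1/16 = 20.9375
χ² = Σ (O − E)² / E
  axial-flowered inflated-pod: (167 − 188.4375)² / 188.4375 = 2.4388
  axial-flowered constricted-pod: (52 − 62.8125)² / 62.8125 = 1.8613
  terminal-flowered inflated-pod: (94 − 62.8125)² / 62.8125 = 15.4851
  terminal-flowered constricted-pod: (22 − 20.9375)² / 20.9375 = 0.0539
χ² = 2.4388 + 1.8613 + 15.4851 + 0.0539 = 19.8391 ≈ 19.839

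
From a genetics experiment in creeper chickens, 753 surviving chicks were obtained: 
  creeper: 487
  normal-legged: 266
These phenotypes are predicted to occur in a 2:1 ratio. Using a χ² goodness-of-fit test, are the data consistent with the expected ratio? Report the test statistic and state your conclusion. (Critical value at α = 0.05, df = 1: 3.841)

1.345; consistent

Under the 2:1 hypothesis (Σ ratio = 3, N = 753):
  creeper: 753 × 2/3 = 502
  normal-legged: 753 × 1/3 = 251
χ² = Σ (O − E)² / E
  creeper: (487 − 502)² / 502 = 0.4482
  normal-legged: (266 − 251)² / 251 = 0.8964
χ² = 0.4482 + 0.8964 = 1.3446 ≈ 1.345
Degrees of freedom = 2 − 1 = 1; critical value at α = 0.05 is 3.841.
Since 1.345 < 3.841, we fail to reject the null hypothesis — the data are consistent with the 2:1 ratio.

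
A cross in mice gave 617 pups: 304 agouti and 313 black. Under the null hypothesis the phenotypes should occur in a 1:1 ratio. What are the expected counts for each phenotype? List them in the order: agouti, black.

Under the 1:1 hypothesis (Σ ratio = 2, N = 617):
  agouti: 617 × 1/2 = 308.5
  black: 617 × 1/2 = 308.5

308.5, 308.5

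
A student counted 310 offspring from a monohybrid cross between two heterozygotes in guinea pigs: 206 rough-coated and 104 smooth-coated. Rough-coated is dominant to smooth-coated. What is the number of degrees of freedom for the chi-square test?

For a monohybrid cross between heterozygotes with complete dominance, the expected phenotypic ratio is 3:1.
A goodness-of-fit test with 2 phenotype classes has df = 2 − 1 = 1.

1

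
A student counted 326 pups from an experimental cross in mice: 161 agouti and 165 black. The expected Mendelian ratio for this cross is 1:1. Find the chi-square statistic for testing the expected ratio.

0.049

The 1:1 ratio has 2 parts, so with N = 326 the expected counts are:
  agouti: 326 × 1/2 = 163
  black: 326 × 1/2 = 163
χ² = Σ (O − E)² / E
  agouti: (161 − 163)² / 163 = 0.0245
  black: (165 − 163)² / 163 = 0.0245
χ² = 0.0245 + 0.0245 = 0.049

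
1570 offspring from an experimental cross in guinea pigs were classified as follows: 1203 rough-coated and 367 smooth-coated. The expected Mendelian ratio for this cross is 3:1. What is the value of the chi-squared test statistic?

2.209

Total ratio parts = 4. Expected numbers out of 1570:
  rough-coated: 1570 × 3/4 = 1177.5
  smooth-coated: 1570 × 1/4 = 392.5
χ² = Σ (O − E)² / E
  rough-coated: (1203 − 1177.5)² / 1177.5 = 0.5522
  smooth-coated: (367 − 392.5)² / 392.5 = 1.6567
χ² = 0.5522 + 1.6567 = 2.2089 ≈ 2.209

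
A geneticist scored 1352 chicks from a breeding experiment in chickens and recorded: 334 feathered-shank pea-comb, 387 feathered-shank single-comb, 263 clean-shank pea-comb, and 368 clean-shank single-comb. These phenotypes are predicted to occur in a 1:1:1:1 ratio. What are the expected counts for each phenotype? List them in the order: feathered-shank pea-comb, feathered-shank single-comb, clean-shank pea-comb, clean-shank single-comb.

338, 338, 338, 338

Under the 1:1:1:1 hypothesis (Σ ratio = 4, N = 1352):
  feathered-shank pea-comb: 1352 × 1/4 = 338
  feathered-shank single-comb: 1352 × 1/4 = 338
  clean-shank pea-comb: 1352 × 1/4 = 338
  clean-shank single-comb: 1352 × 1/4 = 338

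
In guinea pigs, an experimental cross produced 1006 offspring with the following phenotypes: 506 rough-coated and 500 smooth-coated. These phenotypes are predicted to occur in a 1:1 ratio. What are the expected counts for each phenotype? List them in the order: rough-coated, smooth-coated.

The 1:1 ratio has 2 parts, so with N = 1006 the expected counts are:
  rough-coated: 1006 × 1/2 = 503
  smooth-coated: 1006 × 1/2 = 503

503, 503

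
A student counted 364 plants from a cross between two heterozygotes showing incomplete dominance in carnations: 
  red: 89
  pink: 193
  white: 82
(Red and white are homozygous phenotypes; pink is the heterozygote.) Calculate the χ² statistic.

1.599

With incomplete dominance, a heterozygote × heterozygote cross gives a 1:2:1 phenotypic ratio.
Under the 1:2:1 hypothesis (Σ ratio = 4, N = 364):
  red: 364 × 1/4 = 91
  pink: 364 × 2/4 = 182
  white: 364 × 1/4 = 91
χ² = Σ (O − E)² / E
  red: (89 − 91)² / 91 = 0.0440
  pink: (193 − 182)² / 182 = 0.6648
  white: (82 − 91)² / 91 = 0.8901
χ² = 0.0440 + 0.6648 + 0.8901 = 1.5989 ≈ 1.599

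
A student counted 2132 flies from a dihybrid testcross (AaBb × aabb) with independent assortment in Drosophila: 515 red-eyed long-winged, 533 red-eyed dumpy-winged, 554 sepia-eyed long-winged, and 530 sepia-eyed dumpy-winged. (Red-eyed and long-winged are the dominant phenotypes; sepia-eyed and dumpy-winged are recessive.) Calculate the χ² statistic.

A dihybrid testcross with independent assortment gives a 1:1:1:1 ratio.
Under the 1:1:1:1 hypothesis (Σ ratio = 4, N = 2132):
  red-eyed long-winged: 2132 × 1/4 = 533
  red-eyed dumpy-winged: 2132 × 1/4 = 533
  sepia-eyed long-winged: 2132 × 1/4 = 533
  sepia-eyed dumpy-winged: 2132 × 1/4 = 533
χ² = Σ (O − E)² / E
  red-eyed long-winged: (515 − 533)² / 533 = 0.6079
  red-eyed dumpy-winged: (533 − 533)² / 533 = 0.0000
  sepia-eyed long-winged: (554 − 533)² / 533 = 0.8274
  sepia-eyed dumpy-winged: (530 − 533)² / 533 = 0.0169
χ² = 0.6079 + 0.0000 + 0.8274 + 0.0169 = 1.4522 ≈ 1.452

1.452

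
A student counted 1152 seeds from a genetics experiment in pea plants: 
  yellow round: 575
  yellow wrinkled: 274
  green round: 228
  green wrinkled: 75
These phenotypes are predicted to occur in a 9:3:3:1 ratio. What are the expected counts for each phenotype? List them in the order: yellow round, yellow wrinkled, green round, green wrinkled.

648, 216, 216, 72

Total ratio parts = 16. Expected numbers out of 1152:
  yellow round: 1152 × 9/16 = 648
  yellow wrinkled: 1152 × 3/16 = 216
  green round: 1152 × 3/16 = 216
  green wrinkled: 1152 × 1/16 = 72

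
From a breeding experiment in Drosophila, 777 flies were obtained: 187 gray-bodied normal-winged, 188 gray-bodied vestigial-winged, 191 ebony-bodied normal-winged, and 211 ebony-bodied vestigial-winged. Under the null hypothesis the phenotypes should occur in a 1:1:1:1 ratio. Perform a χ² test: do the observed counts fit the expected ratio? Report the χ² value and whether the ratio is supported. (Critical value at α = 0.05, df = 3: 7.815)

The 1:1:1:1 ratio has 4 parts, so with N = 777 the expected counts are:
  gray-bodied normal-winged: 777 × 1/4 = 194.25
  gray-bodied vestigial-winged: 777 × 1/4 = 194.25
  ebony-bodied normal-winged: 777 × 1/4 = 194.25
  ebony-bodied vestigial-winged: 777 × 1/4 = 194.25
χ² = Σ (O − E)² / E
  gray-bodied normal-winged: (187 − 194.25)² / 194.25 = 0.2706
  gray-bodied vestigial-winged: (188 − 194.25)² / 194.25 = 0.2011
  ebony-bodied normal-winged: (191 − 194.25)² / 194.25 = 0.0544
  ebony-bodied vestigial-winged: (211 − 194.25)² / 194.25 = 1.4443
χ² = 0.2706 + 0.2011 + 0.0544 + 1.4443 = 1.9704 ≈ 1.970
Degrees of freedom = 4 − 1 = 3; critical value at α = 0.05 is 7.815.
Since 1.970 < 7.815, we fail to reject the null hypothesis — the data are consistent with the 1:1:1:1 ratio.

1.970; consistent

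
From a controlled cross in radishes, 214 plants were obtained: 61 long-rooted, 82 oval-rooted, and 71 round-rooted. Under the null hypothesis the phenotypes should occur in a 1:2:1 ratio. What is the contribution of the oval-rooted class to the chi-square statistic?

5.841

The 1:2:1 ratio has 4 parts, so with N = 214 the expected counts are:
  long-rooted: 214 × 1/4 = 53.5
  oval-rooted: 214 × 2/4 = 107
  round-rooted: 214 × 1/4 = 53.5
Contribution of oval-rooted: (82 − 107)² / 107 = 5.8411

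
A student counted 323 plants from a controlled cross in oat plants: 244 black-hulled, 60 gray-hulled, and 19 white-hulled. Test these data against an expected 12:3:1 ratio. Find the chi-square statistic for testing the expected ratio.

Under the 12:3:1 hypothesis (Σ ratio = 16, N = 323):
  black-hulled: 323 × 12/16 = 242.25
  gray-hulled: 323 × 3/16 = 60.5625
  white-hulled: 323 × 1/16 = 20.1875
χ² = Σ (O − E)² / E
  black-hulled: (244 − 242.25)² / 242.25 = 0.0126
  gray-hulled: (60 − 60.5625)² / 60.5625 = 0.0052
  white-hulled: (19 − 20.1875)² / 20.1875 = 0.0699
χ² = 0.0126 + 0.0052 + 0.0699 = 0.0877 ≈ 0.088

0.088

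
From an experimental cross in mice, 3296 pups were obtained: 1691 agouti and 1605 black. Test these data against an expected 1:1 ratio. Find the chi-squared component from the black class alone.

1.122

Total ratio parts = 2. Expected numbers out of 3296:
  agouti: 3296 × 1/2 = 1648
  black: 3296 × 1/2 = 1648
Contribution of black: (1605 − 1648)² / 1648 = 1.1220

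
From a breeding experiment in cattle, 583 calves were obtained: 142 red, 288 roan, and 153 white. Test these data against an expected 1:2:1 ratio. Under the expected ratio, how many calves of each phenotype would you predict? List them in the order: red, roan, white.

The 1:2:1 ratio has 4 parts, so with N = 583 the expected counts are:
  red: 583 × 1/4 = 145.75
  roan: 583 × 2/4 = 291.5
  white: 583 × 1/4 = 145.75

145.75, 291.5, 145.75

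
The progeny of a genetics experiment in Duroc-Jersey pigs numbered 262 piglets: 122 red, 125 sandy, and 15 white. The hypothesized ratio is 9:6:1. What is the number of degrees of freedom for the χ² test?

2

A goodness-of-fit test with 3 phenotype classes has df = 3 − 1 = 2.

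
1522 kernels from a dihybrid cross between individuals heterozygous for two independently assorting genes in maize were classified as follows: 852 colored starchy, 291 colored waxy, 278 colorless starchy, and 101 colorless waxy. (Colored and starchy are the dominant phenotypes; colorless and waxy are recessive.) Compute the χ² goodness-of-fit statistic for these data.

A dihybrid F₂ with independent assortment and complete dominance at both loci gives a 9:3:3:1 phenotypic ratio.
Expected counts for N = 1522 under a 9:3:3:1 ratio (total parts = 16):
  colored starchy: 1522 × 9/16 = 856.125
  colored waxy: 1522 × 3/16 = 285.375
  colorless starchy: 1522 × 3/16 = 285.375
  colorless waxy: 1522 × 1/16 = 95.125
χ² = Σ (O − E)² / E
  colored starchy: (852 − 856.125)² / 856.125 = 0.0199
  colored waxy: (291 − 285.375)² / 285.375 = 0.1109
  colorless starchy: (278 − 285.375)² / 285.375 = 0.1906
  colorless waxy: (101 − 95.125)² / 95.125 = 0.3628
χ² = 0.0199 + 0.1109 + 0.1906 + 0.3628 = 0.6842 ≈ 0.684

0.684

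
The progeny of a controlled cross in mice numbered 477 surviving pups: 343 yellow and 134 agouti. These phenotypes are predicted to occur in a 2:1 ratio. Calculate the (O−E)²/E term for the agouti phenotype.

The 2:1 ratio has 3 parts, so with N = 477 the expected counts are:
  yellow: 477 × 2/3 = 318
  agouti: 477 × 1/3 = 159
Contribution of agouti: (134 − 159)² / 159 = 3.9308

3.931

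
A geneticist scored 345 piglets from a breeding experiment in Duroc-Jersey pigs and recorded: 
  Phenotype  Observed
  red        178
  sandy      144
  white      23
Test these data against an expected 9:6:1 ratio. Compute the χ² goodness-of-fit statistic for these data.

3.079

The 9:6:1 ratio has 16 parts, so with N = 345 the expected counts are:
  red: 345 × 9/16 = 194.0625
  sandy: 345 × 6/16 = 129.375
  white: 345 × 1/16 = 21.5625
χ² = Σ (O − E)² / E
  red: (178 − 194.0625)² / 194.0625 = 1.3295
  sandy: (144 − 129.375)² / 129.375 = 1.6533
  white: (23 − 21.5625)² / 21.5625 = 0.0958
χ² = 1.3295 + 1.6533 + 0.0958 = 3.0786 ≈ 3.079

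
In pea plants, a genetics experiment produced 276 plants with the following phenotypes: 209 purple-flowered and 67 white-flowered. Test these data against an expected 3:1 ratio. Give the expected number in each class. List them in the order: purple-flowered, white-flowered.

207, 69

Total ratio parts = 4. Expected numbers out of 276:
  purple-flowered: 276 × 3/4 = 207
  white-flowered: 276 × 1/4 = 69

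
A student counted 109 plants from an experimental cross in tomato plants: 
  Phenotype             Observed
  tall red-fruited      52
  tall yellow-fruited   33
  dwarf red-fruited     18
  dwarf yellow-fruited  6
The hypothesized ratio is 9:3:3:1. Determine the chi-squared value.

Expected counts for N = 109 under a 9:3:3:1 ratio (total parts = 16):
  tall red-fruited: 109 × 9/16 = 61.3125
  tall yellow-fruited: 109 × 3/16 = 20.4375
  dwarf red-fruited: 109 × 3/16 = 20.4375
  dwarf yellow-fruited: 109 × 1/16 = 6.8125
χ² = Σ (O − E)² / E
  tall red-fruited: (52 − 61.3125)² / 61.3125 = 1.4144
  tall yellow-fruited: (33 − 20.4375)² / 20.4375 = 7.7219
  dwarf red-fruited: (18 − 20.4375)² / 20.4375 = 0.2907
  dwarf yellow-fruited: (6 − 6.8125)² / 6.8125 = 0.0969
χ² = 1.4144 + 7.7219 + 0.2907 + 0.0969 = 9.5239 ≈ 9.524

9.524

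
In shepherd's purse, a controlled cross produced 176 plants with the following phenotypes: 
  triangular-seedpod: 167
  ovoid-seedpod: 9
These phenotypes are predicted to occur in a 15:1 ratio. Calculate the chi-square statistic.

Expected counts for N = 176 under a 15:1 ratio (total parts = 16):
  triangular-seedpod: 176 × 15/16 = 165
  ovoid-seedpod: 176 × 1/16 = 11
χ² = Σ (O − E)² / E
  triangular-seedpod: (167 − 165)² / 165 = 0.0242
  ovoid-seedpod: (9 − 11)² / 11 = 0.3636
χ² = 0.0242 + 0.3636 = 0.3878 ≈ 0.388

0.388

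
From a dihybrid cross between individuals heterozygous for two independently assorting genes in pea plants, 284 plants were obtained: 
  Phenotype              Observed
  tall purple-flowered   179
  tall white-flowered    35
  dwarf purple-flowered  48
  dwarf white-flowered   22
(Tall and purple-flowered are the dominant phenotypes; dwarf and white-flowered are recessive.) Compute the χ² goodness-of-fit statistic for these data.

10.110

A dihybrid F₂ with independent assortment and complete dominance at both loci gives a 9:3:3:1 phenotypic ratio.
Under the 9:3:3:1 hypothesis (Σ ratio = 16, N = 284):
  tall purple-flowered: 284 × 9/16 = 159.75
  tall white-flowered: 284 × 3/16 = 53.25
  dwarf purple-flowered: 284 × 3/16 = 53.25
  dwarf white-flowered: 284 × 1/16 = 17.75
χ² = Σ (O − E)² / E
  tall purple-flowered: (179 − 159.75)² / 159.75 = 2.3196
  tall white-flowered: (35 − 53.25)² / 53.25 = 6.2547
  dwarf purple-flowered: (48 − 53.25)² / 53.25 = 0.5176
  dwarf white-flowered: (22 − 17.75)² / 17.75 = 1.0176
χ² = 2.3196 + 6.2547 + 0.5176 + 1.0176 = 10.1095 ≈ 10.110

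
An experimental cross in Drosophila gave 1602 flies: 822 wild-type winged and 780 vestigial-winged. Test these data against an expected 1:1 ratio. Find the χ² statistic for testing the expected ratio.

1.101

The 1:1 ratio has 2 parts, so with N = 1602 the expected counts are:
  wild-type winged: 1602 × 1/2 = 801
  vestigial-winged: 1602 × 1/2 = 801
χ² = Σ (O − E)² / E
  wild-type winged: (822 − 801)² / 801 = 0.5506
  vestigial-winged: (780 − 801)² / 801 = 0.5506
χ² = 0.5506 + 0.5506 = 1.1012 ≈ 1.101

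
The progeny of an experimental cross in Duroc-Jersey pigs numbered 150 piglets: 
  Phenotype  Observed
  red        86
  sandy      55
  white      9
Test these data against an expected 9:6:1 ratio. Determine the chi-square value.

Under the 9:6:1 hypothesis (Σ ratio = 16, N = 150):
  red: 150 × 9/16 = 84.375
  sandy: 150 × 6/16 = 56.25
  white: 150 × 1/16 = 9.375
χ² = Σ (O − E)² / E
  red: (86 − 84.375)² / 84.375 = 0.0313
  sandy: (55 − 56.25)² / 56.25 = 0.0278
  white: (9 − 9.375)² / 9.375 = 0.0150
χ² = 0.0313 + 0.0278 + 0.0150 = 0.0741 ≈ 0.074

0.074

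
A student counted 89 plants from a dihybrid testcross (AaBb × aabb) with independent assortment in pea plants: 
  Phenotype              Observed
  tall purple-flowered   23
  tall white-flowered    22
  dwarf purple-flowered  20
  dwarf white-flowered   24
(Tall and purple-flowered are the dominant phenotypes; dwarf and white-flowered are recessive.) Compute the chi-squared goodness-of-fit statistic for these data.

A dihybrid testcross with independent assortment gives a 1:1:1:1 ratio.
Expected counts for N = 89 under a 1:1:1:1 ratio (total parts = 4):
  tall purple-flowered: 89 × 1/4 = 22.25
  tall white-flowered: 89 × 1/4 = 22.25
  dwarf purple-flowered: 89 × 1/4 = 22.25
  dwarf white-flowered: 89 × 1/4 = 22.25
χ² = Σ (O − E)² / E
  tall purple-flowered: (23 − 22.25)² / 22.25 = 0.0253
  tall white-flowered: (22 − 22.25)² / 22.25 = 0.0028
  dwarf purple-flowered: (20 − 22.25)² / 22.25 = 0.2275
  dwarf white-flowered: (24 − 22.25)² / 22.25 = 0.1376
χ² = 0.0253 + 0.0028 + 0.2275 + 0.1376 = 0.3932 ≈ 0.393

0.393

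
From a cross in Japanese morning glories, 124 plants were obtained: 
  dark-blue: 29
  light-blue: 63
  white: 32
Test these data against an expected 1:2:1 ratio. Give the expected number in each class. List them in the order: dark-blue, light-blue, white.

Total ratio parts = 4. Expected numbers out of 124:
  dark-blue: 124 × 1/4 = 31
  light-blue: 124 × 2/4 = 62
  white: 124 × 1/4 = 31

31, 62, 31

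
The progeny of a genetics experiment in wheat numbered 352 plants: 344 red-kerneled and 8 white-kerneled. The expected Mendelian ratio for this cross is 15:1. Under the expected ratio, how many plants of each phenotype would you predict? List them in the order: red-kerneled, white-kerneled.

330, 22

Under the 15:1 hypothesis (Σ ratio = 16, N = 352):
  red-kerneled: 352 × 15/16 = 330
  white-kerneled: 352 × 1/16 = 22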